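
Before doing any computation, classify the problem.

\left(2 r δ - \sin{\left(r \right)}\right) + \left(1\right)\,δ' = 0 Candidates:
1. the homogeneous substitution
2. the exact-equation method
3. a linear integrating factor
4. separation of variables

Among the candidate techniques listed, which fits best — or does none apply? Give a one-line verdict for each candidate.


Technique: a linear integrating factor — δ enters only linearly with coefficient 2 r; multiply by exp of the integral of 2 r and the left side becomes one derivative.
- the homogeneous substitution: the slope does not depend on the ratio of the variables alone.
- the exact-equation method — the cross partial derivatives disagree, so no single potential exists.
- a linear integrating factor — yes, a natural case for it.
- separation of variables: the two dependences are entangled, not a clean product of one-variable pieces.


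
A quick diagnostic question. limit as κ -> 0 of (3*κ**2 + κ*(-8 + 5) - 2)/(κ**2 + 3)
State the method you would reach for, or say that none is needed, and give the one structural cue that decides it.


Diagnosis: no special technique — no zero denominators, no indeterminate clash at 0 — substitute and read off the value.


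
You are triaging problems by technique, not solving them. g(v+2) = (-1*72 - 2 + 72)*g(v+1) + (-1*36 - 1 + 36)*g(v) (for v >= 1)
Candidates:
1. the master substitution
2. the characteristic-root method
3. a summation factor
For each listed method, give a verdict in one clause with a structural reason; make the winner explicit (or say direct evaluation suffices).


Verdict: the characteristic-root method — the recurrence treats every index alike (constant coefficients, no forcing) — precisely the regime where r^v trials close it.
- the master substitution: with no divided-index recursive call, reindexing by powers of a base buys nothing.
- the characteristic-root method — applicable, and directly so.
- a summation factor — the recurrence reaches back more than one step, outside the first-order family a summation factor normalizes.


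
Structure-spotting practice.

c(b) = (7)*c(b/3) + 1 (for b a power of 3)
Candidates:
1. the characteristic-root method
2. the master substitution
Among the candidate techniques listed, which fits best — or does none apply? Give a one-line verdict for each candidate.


Method: the master substitution — index division is the fingerprint: b/3 in the recursive call means substitute b = 3^m.
- the characteristic-root method — the recursion divides its index rather than shifting it — outside the constant-shift family the root method covers.
- the master substitution: a fit — the right tool for this form.


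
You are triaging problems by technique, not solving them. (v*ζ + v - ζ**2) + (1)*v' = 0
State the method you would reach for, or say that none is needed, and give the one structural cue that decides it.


Diagnosis: a linear integrating factor — the unknown enters only to the first power against a nonzero forcing term — the integrating-factor template applies directly.


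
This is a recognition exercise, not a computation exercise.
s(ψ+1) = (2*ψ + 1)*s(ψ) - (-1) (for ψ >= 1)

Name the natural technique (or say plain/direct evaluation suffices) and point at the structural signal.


Method: a summation factor — an index-dependent multiplier 2*ψ + 1 rules out characteristic roots; a summation factor converts it to a pure difference.


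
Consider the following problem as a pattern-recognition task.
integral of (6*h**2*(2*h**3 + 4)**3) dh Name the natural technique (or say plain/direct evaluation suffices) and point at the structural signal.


Method: u-substitution — read it as f(2*h**3 + 4) times a constant multiple of d(2*h**3 + 4): one substitution, u = 2*h**3 + 4, finishes it. One could also expand and integrate term by term; the substitution is strictly more direct.


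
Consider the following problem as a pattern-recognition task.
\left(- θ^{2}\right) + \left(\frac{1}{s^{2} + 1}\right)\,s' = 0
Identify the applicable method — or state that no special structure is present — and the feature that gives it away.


Technique: separation of variables — solved for the derivative, the right side factors as θ^{2} times s^{2} + 1 — all θ-dependence separates from all s-dependence. One could also solve this as an exact equation; with each coefficient in its own variable, separating is the same work with fewer steps.


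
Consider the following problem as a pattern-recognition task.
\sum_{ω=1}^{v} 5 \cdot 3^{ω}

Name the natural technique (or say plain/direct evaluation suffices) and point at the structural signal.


Best approach: the geometric series formula — the ratio of consecutive terms is the constant 3, independent of the index — a geometric sum.


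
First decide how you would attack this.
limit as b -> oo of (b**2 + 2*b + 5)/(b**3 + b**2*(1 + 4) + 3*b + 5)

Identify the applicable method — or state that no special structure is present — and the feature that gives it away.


Diagnosis: dominant-term comparison — as b grows, only the highest-degree terms matter — compare leading terms and read the limit off. As a single quotient, the ∞/∞ shape would yield to repeated differentiation as well — the growth comparison gets there in one look.


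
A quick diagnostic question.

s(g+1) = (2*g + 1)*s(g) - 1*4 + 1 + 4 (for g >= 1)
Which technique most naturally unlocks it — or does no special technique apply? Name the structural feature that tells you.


Method: a summation factor — one step of memory with a weight 2*g + 1 that changes as the index grows — the summation-factor construction is built for this.


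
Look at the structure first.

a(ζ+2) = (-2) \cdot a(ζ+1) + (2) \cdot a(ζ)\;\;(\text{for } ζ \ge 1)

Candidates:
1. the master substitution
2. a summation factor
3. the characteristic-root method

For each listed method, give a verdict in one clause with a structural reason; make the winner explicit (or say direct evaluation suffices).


Method: the characteristic-root method — every coefficient is a fixed number and the forcing is zero — substitute r^ζ and read off the root equation.
- the master substitution — there is no divide-the-index recursive argument.
- a summation factor: a summation factor telescopes one-step recursions; this one carries higher-order memory.
- the characteristic-root method: applies; the problem has the shape this method handles.


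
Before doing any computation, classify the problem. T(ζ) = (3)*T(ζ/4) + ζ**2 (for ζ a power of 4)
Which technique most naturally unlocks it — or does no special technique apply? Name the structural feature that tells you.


Verdict: the master substitution — the index is divided (ζ/4), not shifted — substitute ζ = 4^m to straighten it into a shift recurrence.


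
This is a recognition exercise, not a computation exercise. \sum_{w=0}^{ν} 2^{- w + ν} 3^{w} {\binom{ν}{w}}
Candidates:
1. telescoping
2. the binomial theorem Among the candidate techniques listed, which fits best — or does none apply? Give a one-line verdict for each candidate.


Diagnosis: the binomial theorem — terms weighting {\binom{ν}{w}} against matched powers of 3 and 2 reassemble into (3 + 2)^ν by the binomial theorem.
- telescoping — in the displayed form, no term reappears at a neighboring index to cancel against.
- the binomial theorem: yes — fits the structure here.


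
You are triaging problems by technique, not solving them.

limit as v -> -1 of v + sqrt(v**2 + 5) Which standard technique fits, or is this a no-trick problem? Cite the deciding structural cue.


Technique: no special technique — no zero denominators, no indeterminate clash at -1 — substitute and read off the value.


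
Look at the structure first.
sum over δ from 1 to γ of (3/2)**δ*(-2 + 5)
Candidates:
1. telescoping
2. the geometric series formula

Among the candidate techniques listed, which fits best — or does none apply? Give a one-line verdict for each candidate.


Technique: the geometric series formula — consecutive terms stand in a fixed index-free ratio — the geometric sum formula closes it.
- telescoping — as presented, consecutive terms share no shifted copy to cancel against — no rewrite is on display to change that.
- the geometric series formula — applicable, and directly so.


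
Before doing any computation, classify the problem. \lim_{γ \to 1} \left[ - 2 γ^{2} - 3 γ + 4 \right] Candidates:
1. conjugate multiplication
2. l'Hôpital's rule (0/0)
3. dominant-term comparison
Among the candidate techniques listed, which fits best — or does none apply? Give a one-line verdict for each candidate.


Diagnosis: no special technique — the function is continuous at 1; evaluation is itself the limit, no machinery required.
- conjugate multiplication — rationalization has no target — no divergent radical difference appears.
- l'Hôpital's rule (0/0) — evaluation at the point is determinate, so the rule has nothing to repair.
- dominant-term comparison — this is not a rational comparison of growth rates at infinity.


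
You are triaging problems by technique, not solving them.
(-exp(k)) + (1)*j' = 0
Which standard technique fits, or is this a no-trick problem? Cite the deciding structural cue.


Best approach: no special technique — with j absent the equation is not coupled at all: direct integration in k.


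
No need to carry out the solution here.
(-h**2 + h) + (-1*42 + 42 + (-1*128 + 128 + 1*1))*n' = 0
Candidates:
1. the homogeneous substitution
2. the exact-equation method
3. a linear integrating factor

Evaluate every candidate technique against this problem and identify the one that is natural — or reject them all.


Diagnosis: no special technique — with n absent the equation is not coupled at all: direct integration in h.
- the homogeneous substitution: the slope is not a function of the ratio of the variables alone.
- the exact-equation method — no dependence on the unknown anywhere: exactness is a label without content here.
- a linear integrating factor: with the unknown absent the integrating factor is a formality; direct integration is the working structure.


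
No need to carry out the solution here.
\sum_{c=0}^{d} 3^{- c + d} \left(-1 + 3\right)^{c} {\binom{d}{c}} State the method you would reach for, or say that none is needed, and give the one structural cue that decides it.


Verdict: the binomial theorem — the summand is term c of a binomial expansion in (-1 + 3) and 3; the whole sum is a single power.


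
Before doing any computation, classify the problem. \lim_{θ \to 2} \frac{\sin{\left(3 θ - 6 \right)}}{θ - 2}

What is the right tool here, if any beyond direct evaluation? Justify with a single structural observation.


Verdict: l'Hôpital's rule (0/0) — numerator and denominator both vanish at 2 — a genuine 0/0 form, which is exactly when l'Hôpital applies. Known elementary limits would finish this too — the rule just bypasses the case analysis.


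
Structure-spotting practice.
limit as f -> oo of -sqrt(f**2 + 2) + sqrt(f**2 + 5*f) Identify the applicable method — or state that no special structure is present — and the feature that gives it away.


Best approach: conjugate multiplication — divergence minus divergence hides a finite answer — expose it by pairing sqrt(f**2 + 5*f) - sqrt(f**2 + 2) with its conjugate.


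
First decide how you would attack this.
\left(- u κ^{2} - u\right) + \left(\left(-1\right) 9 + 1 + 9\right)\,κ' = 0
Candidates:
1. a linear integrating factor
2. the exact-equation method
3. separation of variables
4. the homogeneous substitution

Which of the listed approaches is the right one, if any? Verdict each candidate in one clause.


Diagnosis: separation of variables — all dependence on the two variables factors apart, the defining separable shape.
- a linear integrating factor — a nonlinear term in the unknown puts this outside the integrating-factor template.
- the exact-equation method: the mixed-partials test fails on this split — it is not an exact differential as presented.
- separation of variables: applies; the problem has the shape this method handles.
- the homogeneous substitution — the slope does not depend on the ratio of the variables alone.


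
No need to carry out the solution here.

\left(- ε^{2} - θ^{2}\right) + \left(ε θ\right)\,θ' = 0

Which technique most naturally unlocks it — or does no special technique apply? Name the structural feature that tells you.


Method: the homogeneous substitution — the slope's numerator and denominator share total degree; set v = θ/ε and the equation drops to separable form. A Bernoulli substitution is a fair alternative on this equation directly; the homogeneous reading takes it as given.


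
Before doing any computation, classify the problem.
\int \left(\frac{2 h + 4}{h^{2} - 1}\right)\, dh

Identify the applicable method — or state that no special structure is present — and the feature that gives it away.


Verdict: partial fractions — a proper rational integrand over the factorable h^{2} - 1: partial fractions reduce it to elementary pieces.


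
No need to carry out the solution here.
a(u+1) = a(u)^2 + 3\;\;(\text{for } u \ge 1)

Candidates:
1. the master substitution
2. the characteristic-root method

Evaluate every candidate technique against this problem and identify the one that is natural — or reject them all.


Best approach: no special technique — the new term depends nonlinearly on the old ones, which disqualifies every superposition-based technique.
- the master substitution — there is no divide-the-index recursive argument.
- the characteristic-root method — the recursion is nonlinear in the sequence values, so no linear-modes ansatz applies.


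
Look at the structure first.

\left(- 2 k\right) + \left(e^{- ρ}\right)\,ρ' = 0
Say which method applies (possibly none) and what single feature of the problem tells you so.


Method: separation of variables — all dependence on the two variables factors apart, the defining separable shape. The equation is exact as it stands too — a potential function exists — though separation reads the split structure directly.


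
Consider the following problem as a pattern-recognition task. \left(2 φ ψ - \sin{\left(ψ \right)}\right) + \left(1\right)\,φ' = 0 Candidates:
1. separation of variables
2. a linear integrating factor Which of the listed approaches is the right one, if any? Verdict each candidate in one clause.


Technique: a linear integrating factor — linear in the unknown with genuine forcing: multiply through by the exponential of the integrated coefficient and the left side closes into one derivative.
- separation of variables — the two dependences are entangled, not a clean product of one-variable pieces.
- a linear integrating factor: applicable, and directly so.


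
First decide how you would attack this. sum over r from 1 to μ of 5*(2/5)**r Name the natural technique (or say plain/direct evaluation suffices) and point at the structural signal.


Diagnosis: the geometric series formula — each term is 2/5 times the previous one, so the geometric-series formula applies directly.


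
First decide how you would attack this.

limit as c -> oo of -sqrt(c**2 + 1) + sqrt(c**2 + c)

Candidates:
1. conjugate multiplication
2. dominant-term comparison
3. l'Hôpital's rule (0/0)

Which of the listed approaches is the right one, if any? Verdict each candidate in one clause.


Best approach: conjugate multiplication — both pieces blow up but their difference is finite; the conjugate trick rationalizes sqrt(c**2 + c) - sqrt(c**2 + 1).
- conjugate multiplication — applicable, and directly so.
- dominant-term comparison: no ranking of term growth rates resolves the limit here.
- l'Hôpital's rule (0/0) — no quotient structure at all: the clash is ∞ minus ∞, which rationalizing converts into a tractable ratio.


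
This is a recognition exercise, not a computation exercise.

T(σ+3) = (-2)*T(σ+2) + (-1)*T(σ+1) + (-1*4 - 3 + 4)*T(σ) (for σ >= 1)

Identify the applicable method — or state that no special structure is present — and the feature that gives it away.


Technique: the characteristic-root method — constant coefficients and linearity mean the ansatz r^σ reduces it to solving the characteristic polynomial.


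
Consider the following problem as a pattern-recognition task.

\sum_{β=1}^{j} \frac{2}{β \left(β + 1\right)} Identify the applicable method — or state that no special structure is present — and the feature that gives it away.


Diagnosis: telescoping — integer-spaced poles in \frac{2}{β \left(β + 1\right)} are the telescoping signature in disguise.


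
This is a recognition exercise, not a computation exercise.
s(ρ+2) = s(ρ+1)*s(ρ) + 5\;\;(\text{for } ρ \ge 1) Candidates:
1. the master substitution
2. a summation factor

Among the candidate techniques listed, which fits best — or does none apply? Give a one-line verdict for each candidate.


Best approach: no special technique — this one you iterate or analyze qualitatively: the nonlinearity defeats linear solution methods.
- the master substitution — with no divided-index recursive call, reindexing by powers of a base buys nothing.
- a summation factor: the recursion is nonlinear — outside the first-order linear family a summation factor addresses.


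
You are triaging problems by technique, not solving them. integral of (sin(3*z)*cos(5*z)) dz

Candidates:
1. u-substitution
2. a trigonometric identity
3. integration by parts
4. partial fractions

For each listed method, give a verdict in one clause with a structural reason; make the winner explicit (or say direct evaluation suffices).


Diagnosis: a trigonometric identity — sin(3*z)*cos(5*z) mixes two frequencies; the product-to-sum identity splits it into single-frequency sinusoids.
- u-substitution: no subexpression of the integrand serves as a whole-integral substitution inner — individual terms may offer their own, but none carries its derivative as a factor of the full integrand; a working change of variable would have to be constructed from outside the expression.
- a trigonometric identity — a fit — the right tool for this form.
- integration by parts: not the natural route: no polynomial-kernel product appears — a recursive parts reduction of the trigonometric product exists, but the identity rewrite is direct.
- partial fractions: the expression is not a ratio of polynomials that decomposes further.


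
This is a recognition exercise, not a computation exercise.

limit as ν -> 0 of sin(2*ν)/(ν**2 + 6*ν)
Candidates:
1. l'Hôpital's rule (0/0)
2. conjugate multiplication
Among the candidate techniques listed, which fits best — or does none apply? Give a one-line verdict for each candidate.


Technique: l'Hôpital's rule (0/0) — the 0/0 form at 0 is the signature situation for l'Hôpital's rule. Known elementary limits would finish this too — the rule just bypasses the case analysis.
- l'Hôpital's rule (0/0): applicable, and directly so.
- conjugate multiplication — multiplying by a conjugate would not remove any indeterminacy here.


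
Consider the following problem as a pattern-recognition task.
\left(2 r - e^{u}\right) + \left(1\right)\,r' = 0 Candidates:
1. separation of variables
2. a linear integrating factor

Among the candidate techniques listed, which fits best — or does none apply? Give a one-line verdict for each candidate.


Method: a linear integrating factor — the unknown enters only to the first power against a nonzero forcing term — the integrating-factor template applies directly.
- separation of variables: no algebra isolates the independent variable on one side and the unknown on the other.
- a linear integrating factor — a fit — the right tool for this form.


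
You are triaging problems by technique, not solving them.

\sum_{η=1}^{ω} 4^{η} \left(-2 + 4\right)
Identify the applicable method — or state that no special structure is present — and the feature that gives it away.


Diagnosis: the geometric series formula — each term is 4 times the previous one, so the geometric-series formula applies directly.


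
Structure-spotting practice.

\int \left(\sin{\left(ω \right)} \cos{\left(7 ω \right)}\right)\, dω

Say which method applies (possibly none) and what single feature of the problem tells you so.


Best approach: a trigonometric identity — the product \sin{\left(ω \right)} \cos{\left(7 ω \right)} converts to a sum of single-frequency sinusoids via the product-to-sum identity.


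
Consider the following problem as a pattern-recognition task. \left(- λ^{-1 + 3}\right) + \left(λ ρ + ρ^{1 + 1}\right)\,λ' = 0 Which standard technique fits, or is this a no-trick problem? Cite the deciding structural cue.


Best approach: the homogeneous substitution — solved for the derivative, the right side is unchanged under scaling ρ and λ together — it depends only on the ratio λ/ρ, so substitute a single ratio variable. This can also be massaged into Bernoulli form (the roles of the variables may need exchanging); the homogeneous substitution avoids that setup.


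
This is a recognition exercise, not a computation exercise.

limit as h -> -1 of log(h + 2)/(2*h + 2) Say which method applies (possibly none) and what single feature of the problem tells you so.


Method: l'Hôpital's rule (0/0) — plug in -1: top and bottom both hit zero, so differentiate each and retry. The standard small-argument limits would also carry it; the rule is the systematic route.


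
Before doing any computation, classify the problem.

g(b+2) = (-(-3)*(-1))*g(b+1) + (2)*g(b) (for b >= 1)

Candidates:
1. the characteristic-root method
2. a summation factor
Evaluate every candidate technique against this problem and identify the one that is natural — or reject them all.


Best approach: the characteristic-root method — shift-invariance with fixed coefficients calls for exponential trials; the characteristic polynomial finds every r^b.
- the characteristic-root method — applicable, and directly so.
- a summation factor — a summation factor telescopes one-step recursions; this one carries higher-order memory.


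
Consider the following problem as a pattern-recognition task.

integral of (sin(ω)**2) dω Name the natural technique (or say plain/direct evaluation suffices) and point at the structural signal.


Verdict: a trigonometric identity — an even power like sin(ω)**2 flattens under the half-angle identity into first-degree cosines you can integrate directly.


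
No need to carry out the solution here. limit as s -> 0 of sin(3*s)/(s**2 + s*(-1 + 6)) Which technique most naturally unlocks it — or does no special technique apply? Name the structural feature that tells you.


Best approach: l'Hôpital's rule (0/0) — numerator and denominator both vanish at 0 — a genuine 0/0 form, which is exactly when l'Hôpital applies. Known elementary limits would finish this too — the rule just bypasses the case analysis.


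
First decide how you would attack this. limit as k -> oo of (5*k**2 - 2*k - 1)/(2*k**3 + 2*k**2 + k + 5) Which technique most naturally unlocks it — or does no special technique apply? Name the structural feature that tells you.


Method: dominant-term comparison — at large k only the top-degree terms survive; compare the leading terms and the limit falls out. l'Hôpital's at-infinity variant applies to the expression viewed as a single quotient; the leading-term comparison is the direct route.


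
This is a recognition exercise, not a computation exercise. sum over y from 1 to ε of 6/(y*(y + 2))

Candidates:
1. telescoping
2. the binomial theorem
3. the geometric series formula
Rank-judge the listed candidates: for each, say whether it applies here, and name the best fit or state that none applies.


Method: telescoping — the summand 6/(y*(y + 2)) decomposes into fractions whose poles differ by an integer shift — the series collapses.
- telescoping — yes — fits the structure here.
- the binomial theorem — no binomial coefficients pair with matched powers.
- the geometric series formula: no single multiplier carries one term to the next throughout the sum.


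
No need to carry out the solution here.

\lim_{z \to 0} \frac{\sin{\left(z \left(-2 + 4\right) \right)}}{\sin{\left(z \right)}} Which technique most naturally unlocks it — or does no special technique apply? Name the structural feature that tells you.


Best approach: l'Hôpital's rule (0/0) — substituting 0 gives 0 over 0; differentiate top and bottom once and re-evaluate. One could equally expand both pieces locally and compare leading terms; the rule does that in one stroke.


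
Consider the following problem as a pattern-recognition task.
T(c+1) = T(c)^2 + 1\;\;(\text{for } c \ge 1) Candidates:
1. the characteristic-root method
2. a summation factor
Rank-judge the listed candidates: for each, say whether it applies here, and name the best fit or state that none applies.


Verdict: no special technique — the sequence value feeds back through itself nonlinearly — linear superposition fails, and every superposition-based closed form fails with it.
- the characteristic-root method: nonlinearity rules out exponential-mode superposition from the start.
- a summation factor — the recursion is nonlinear — outside the first-order linear family a summation factor addresses.


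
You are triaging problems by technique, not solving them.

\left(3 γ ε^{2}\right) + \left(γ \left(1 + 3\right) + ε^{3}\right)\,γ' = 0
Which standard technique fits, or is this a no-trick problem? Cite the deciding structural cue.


Best approach: the exact-equation method — because the two cross partials coincide, the form is conservative as written — recover its potential in (ε, γ).


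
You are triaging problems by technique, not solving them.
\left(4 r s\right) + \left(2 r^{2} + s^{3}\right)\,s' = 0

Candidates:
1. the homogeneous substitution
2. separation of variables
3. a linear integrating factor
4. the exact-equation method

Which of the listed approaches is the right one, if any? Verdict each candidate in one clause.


Method: the exact-equation method — 4 r s and 2 r^{2} + s^{3} pass the exactness check on the nose, so no integrating factor in r or s is needed at all.
- the homogeneous substitution: the slope is not a function of the ratio of the variables alone.
- separation of variables: the two dependences do not factor apart.
- a linear integrating factor: a nonlinear term in the unknown puts this outside the integrating-factor template.
- the exact-equation method — applicable, and directly so.


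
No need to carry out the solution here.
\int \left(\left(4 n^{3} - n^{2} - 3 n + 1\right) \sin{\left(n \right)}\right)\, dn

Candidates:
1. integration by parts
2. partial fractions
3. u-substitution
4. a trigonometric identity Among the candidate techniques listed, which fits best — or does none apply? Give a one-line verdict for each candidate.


Diagnosis: integration by parts — a polynomial 4 n^{3} - n^{2} - 3 n + 1 against the kernel \sin{\left(n \right)} is the signature bounded-ladder case for integration by parts.
- integration by parts — a fit — the right tool for this form.
- partial fractions — the expression is not a ratio of polynomials that decomposes further.
- u-substitution — no subexpression of the integrand serves as a whole-integral substitution inner — individual terms may offer their own, but none carries its derivative as a factor of the full integrand; a working change of variable would have to be constructed from outside the expression.
- a trigonometric identity: neither the even-power reduction nor the product-to-sum identity applies to this structure.


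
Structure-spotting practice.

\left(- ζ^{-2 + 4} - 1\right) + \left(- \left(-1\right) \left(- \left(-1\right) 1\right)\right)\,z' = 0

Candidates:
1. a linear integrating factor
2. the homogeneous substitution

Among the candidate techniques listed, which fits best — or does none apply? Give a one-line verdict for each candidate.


Diagnosis: no special technique — with z absent the equation is not coupled at all: direct integration in ζ.
- a linear integrating factor: with the unknown absent the integrating factor is a formality; direct integration is the working structure.
- the homogeneous substitution: rescaling both variables together changes the slope, so no ratio substitution collapses it.


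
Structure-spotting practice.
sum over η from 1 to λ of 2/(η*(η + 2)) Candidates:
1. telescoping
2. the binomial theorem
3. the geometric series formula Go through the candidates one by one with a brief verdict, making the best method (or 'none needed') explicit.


Technique: telescoping — poles of 2/(η*(η + 2)) differ by an integer, the telltale of a telescoping partial-fraction sum.
- telescoping — applies; the problem has the shape this method handles.
- the binomial theorem: the summand does not match any term pattern of an expanded binomial power.
- the geometric series formula: the term-to-term ratio drifts with the index — the one thing the geometric formula cannot absorb.


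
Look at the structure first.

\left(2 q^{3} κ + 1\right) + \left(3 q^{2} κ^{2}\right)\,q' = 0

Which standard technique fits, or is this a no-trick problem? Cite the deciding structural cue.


Verdict: the exact-equation method — 2 q^{3} κ + 1 and 3 q^{2} κ^{2} pass the exactness check on the nose, so no integrating factor in κ or q is needed at all.


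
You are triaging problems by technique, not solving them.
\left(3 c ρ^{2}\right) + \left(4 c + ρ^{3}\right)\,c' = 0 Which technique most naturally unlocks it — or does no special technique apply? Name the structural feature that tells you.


Verdict: the exact-equation method — because the two cross partials coincide, the form is conservative as written — recover its potential in (ρ, c).


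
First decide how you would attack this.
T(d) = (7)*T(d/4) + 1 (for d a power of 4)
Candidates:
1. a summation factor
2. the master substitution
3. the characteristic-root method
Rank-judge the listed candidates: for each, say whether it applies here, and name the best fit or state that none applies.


Method: the master substitution — treat m = log base 4 of d as the new clock: one recursion step advances m by one while d scales by 4.
- a summation factor: the recursion divides its index rather than shifting it — there is no previous-term chain for a summation factor to telescope.
- the master substitution: yes, a natural case for it.
- the characteristic-root method: a divided-index call is not the fixed-shift linear shape that characteristic roots solve.


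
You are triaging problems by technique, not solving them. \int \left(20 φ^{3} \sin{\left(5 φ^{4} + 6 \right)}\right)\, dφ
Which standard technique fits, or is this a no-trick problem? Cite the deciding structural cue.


Best approach: u-substitution — the only nontrivial dependence routes through 5 φ^{4} + 6, whose derivative supplies the leftover factor up to a constant multiple — u = 5 φ^{4} + 6 flattens it.


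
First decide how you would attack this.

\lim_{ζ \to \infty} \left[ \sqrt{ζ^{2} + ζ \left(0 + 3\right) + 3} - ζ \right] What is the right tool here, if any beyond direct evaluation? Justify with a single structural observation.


Technique: conjugate multiplication — the difference \sqrt{ζ^{2} + ζ \left(0 + 3\right) + 3} - ζ is an ∞ − ∞ stalemate; its conjugate partner breaks the tie.


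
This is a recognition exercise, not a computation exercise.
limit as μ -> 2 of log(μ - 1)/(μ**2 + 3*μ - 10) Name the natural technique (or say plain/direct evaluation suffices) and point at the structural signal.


Technique: l'Hôpital's rule (0/0) — the 0/0 form at 2 is the signature situation for l'Hôpital's rule. One could equally expand both pieces locally and compare leading terms; the rule does that in one stroke.


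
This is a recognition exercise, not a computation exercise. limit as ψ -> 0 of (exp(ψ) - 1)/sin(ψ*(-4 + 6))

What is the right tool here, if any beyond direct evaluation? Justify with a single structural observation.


Technique: l'Hôpital's rule (0/0) — both numerator and denominator vanish at 0: the genuine 0/0 indeterminate that l'Hôpital exists for. A local series expansion at the point resolves it as well; the rule is the packaged version of that step.


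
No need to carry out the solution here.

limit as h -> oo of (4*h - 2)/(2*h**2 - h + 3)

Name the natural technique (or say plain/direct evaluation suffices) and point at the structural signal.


Technique: dominant-term comparison — as h grows, only the highest-degree terms matter — compare leading terms and read the limit off. Viewed as a single quotient this is an ∞/∞ form — an at-infinity application of l'Hôpital's rule would also resolve it; comparing leading growth reads the answer without differentiating.


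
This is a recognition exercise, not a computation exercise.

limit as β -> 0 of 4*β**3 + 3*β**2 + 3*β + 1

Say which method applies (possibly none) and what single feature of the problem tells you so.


Best approach: no special technique — no zero denominators, no indeterminate clash at 0 — substitute and read off the value.


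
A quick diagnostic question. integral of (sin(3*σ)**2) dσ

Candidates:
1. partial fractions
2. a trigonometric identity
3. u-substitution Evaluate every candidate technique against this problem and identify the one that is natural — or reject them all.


Diagnosis: a trigonometric identity — the exponent on sin(3*σ)**2 is even — the power-reduction identity is the standard preprocessing step.
- partial fractions: there is no rational-function structure to decompose.
- a trigonometric identity — applicable, and directly so.
- u-substitution: no subexpression of the integrand pairs with its own derivative as a factor — individual terms may offer their own substitutions, but any change of variable covering the whole integral would have to be constructed from outside the expression.


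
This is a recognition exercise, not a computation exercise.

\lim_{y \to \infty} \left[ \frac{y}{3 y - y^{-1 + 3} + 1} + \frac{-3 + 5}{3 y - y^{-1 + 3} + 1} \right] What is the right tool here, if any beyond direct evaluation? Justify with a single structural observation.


Verdict: dominant-term comparison — divide by the highest power of y present: lower-order terms vanish and the dominant ratio remains. Differentiating the expression as a single quotient would eventually settle it as well; matching dominant growth settles it immediately.


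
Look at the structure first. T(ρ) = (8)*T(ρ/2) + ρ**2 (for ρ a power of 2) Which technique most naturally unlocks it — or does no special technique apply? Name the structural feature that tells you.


Method: the master substitution — the index is divided (ρ/2), not shifted — substitute ρ = 2^m to straighten it into a shift recurrence.


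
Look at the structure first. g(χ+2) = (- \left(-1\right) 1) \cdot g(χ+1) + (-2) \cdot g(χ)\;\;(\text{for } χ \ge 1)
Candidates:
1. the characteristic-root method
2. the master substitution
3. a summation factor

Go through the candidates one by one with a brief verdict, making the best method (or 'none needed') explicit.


Technique: the characteristic-root method — no index-dependence in the weights and nothing inhomogeneous: classic characteristic-equation setup.
- the characteristic-root method: yes — fits the structure here.
- the master substitution — there is no divide-the-index recursive argument.
- a summation factor: a summation factor telescopes one-step recursions; this one carries higher-order memory.


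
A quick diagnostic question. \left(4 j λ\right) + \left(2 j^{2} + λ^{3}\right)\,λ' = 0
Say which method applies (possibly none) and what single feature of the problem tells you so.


Verdict: the exact-equation method — the cross partial derivatives of 4 j λ and 2 j^{2} + λ^{3} agree, so the left side is the total differential of one potential in j and λ.


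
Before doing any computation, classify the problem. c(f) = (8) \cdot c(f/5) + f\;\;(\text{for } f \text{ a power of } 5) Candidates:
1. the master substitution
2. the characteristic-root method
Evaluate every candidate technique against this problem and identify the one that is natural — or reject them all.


Diagnosis: the master substitution — the argument shrinks by the factor 5, so measure the index on a logarithmic scale and the recursion becomes a shift.
- the master substitution: applies; the problem has the shape this method handles.
- the characteristic-root method: the recursion divides its index rather than shifting it — outside the constant-shift family the root method covers.


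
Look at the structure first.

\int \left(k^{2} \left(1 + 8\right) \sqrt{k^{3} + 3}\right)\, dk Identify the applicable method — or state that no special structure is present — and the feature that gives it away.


Diagnosis: u-substitution — collected, the integrand has one factor that is, up to a constant, the derivative of an inner expression the rest depends on — substitute for that inner expression.


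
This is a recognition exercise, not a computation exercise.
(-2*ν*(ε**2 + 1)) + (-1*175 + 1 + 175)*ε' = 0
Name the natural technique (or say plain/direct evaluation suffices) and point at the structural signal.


Technique: separation of variables — all dependence on the two variables factors apart, the defining separable shape.


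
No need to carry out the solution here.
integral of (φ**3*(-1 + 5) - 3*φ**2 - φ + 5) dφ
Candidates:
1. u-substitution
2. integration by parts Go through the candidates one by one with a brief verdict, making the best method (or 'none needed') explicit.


Method: no special technique — scan for structure and find none: constant multiples of powers of φ, integrate directly.
- u-substitution — any workable substitution here is cosmetic — the integrand is already in directly integrable form.
- integration by parts — splitting off a factor buys nothing — the integrand integrates directly without parts.


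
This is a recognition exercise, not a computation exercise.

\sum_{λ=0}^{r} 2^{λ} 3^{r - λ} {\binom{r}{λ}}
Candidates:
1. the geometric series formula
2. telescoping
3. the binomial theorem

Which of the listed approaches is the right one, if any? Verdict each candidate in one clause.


Best approach: the binomial theorem — the binomial coefficients weight matched powers of 2 and 3, which is exactly the expansion of a binomial power.
- the geometric series formula — consecutive terms are not related by a fixed multiplier.
- telescoping: the summand is not presented as a shifted difference — a telescoping rewrite may exist, but the displayed structure does not offer one.
- the binomial theorem — applicable, and directly so.


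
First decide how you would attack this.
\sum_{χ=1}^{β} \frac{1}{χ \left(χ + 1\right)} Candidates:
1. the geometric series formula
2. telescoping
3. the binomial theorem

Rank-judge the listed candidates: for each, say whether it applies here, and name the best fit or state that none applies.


Best approach: telescoping — \frac{1}{χ \left(χ + 1\right)} hides a difference of shifted reciprocals — decompose it and the middle of the sum vanishes.
- the geometric series formula — the ratio of consecutive terms depends on the index.
- telescoping: applies; the problem has the shape this method handles.
- the binomial theorem — no binomial coefficients pair up with complementary powers here.


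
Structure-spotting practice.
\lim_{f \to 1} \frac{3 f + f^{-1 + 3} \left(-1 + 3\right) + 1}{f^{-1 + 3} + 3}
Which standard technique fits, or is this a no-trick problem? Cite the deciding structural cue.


Method: no special technique — the expression is continuous at 1 — substitute and evaluate; no indeterminate form appears.
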